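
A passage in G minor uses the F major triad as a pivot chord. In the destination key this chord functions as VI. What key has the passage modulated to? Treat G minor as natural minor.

A minor

The numeral VI denotes a major triad on scale degree 6. With F on degree 6, the tonic of the new key is A.
Degree 6 carries a major triad in minor keys, so the destination is A minor.
Check: the diatonic triads of A minor (natural minor) are Am (i), Bdim (ii°), C (III), Dm (iv), Em (v), F (VI), G (VII) — F major is indeed VI.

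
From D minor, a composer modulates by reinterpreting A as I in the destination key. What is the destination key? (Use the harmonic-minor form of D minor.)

A major

The numeral I denotes a major triad on scale degree 1. With A on degree 1, the tonic of the new key is A.
Degree 1 carries a major triad in major keys, so the destination is A major.
Check: the diatonic triads of A major are A (I), Bm (ii), C♯m (iii), D (IV), E (V), F♯m (vi), G♯dim (vii°) — A is indeed I.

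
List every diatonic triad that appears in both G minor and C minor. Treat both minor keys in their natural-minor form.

Gm, B♭, Cm, E♭

Triads in G minor (natural minor): Gm (i), Adim (ii°), B♭ (III), Cm (iv), Dm (v), E♭ (VI), F (VII).
Triads in C minor (natural minor): Cm (i), Ddim (ii°), E♭ (III), Fm (iv), Gm (v), A♭ (VI), B♭ (VII).
Shared triads with their functions: Gm (i in G minor, v in C minor); B♭ (III in G minor, VII in C minor); Cm (iv in G minor, i in C minor); E♭ (VI in G minor, III in C minor).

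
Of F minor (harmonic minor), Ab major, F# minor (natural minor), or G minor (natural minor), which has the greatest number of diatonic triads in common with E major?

F# minor

Triads of E major: E (I), F#m (ii), G#m (iii), A (IV), B (V), C#m (vi), D#dim (vii°).
F minor (harmonic minor) shares 0: none.
Ab major shares 0: none.
F# minor (natural minor) shares 4: E, F#m, A, C#m.
G minor (natural minor) shares 0: none.
The most common triads (4) are shared with F# minor.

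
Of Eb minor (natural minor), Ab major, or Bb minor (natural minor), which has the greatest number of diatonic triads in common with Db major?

Bb minor

Triads of Db major: Db major (I), Eb minor (ii), F minor (iii), Gb major (IV), Ab major (V), Bb minor (vi), C diminished (vii°).
Eb minor (natural minor) shares 4: Db, Ebm, Gb, Bbm.
Ab major shares 4: Db, Fm, Ab, Bbm.
Bb minor (natural minor) shares 7: Db, Ebm, Fm, Gb, Ab, Bbm, Cdim.
The most common triads (7) are shared with Bb minor.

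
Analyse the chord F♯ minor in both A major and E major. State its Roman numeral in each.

vi in A major; ii in E major

The scale of A major is A B C♯ D E F♯ G♯; F♯ is degree 6, and the triad built there (F♯-A-C♯) is minor, so it is vi.
The scale of E major is E F♯ G♯ A B C♯ D♯; F♯ is degree 2, and the triad built there (F♯-A-C♯) is minor, so it is ii.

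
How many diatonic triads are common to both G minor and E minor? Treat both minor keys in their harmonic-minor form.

1

Diatonic triads of G minor (harmonic minor): Gm (i), Adim (ii°), Bbaug (III+), Cm (iv), D (V), Eb (VI), F#dim (vii°).
Diatonic triads of E minor (harmonic minor): Em (i), F#dim (ii°), Gaug (III+), Am (iv), B (V), C (VI), D#dim (vii°).
Matching root and quality in both lists: F#dim.
That gives 1 common triad.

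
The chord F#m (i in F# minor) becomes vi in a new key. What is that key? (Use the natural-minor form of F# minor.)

A major

The numeral vi denotes a minor triad on scale degree 6. With F# on degree 6, the tonic of the new key is A.
Degree 6 carries a minor triad in major keys, so the destination is A major.
Check: the diatonic triads of A major are A (I), Bm (ii), C#m (iii), D (IV), E (V), F#m (vi), G#dim (vii°) — F#m is indeed vi.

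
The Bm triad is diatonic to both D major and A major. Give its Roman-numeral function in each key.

vi in D major; ii in A major

The scale of D major is D E F# G A B C#; B is degree 6, and the triad built there (B-D-F#) is minor, so it is vi.
The scale of A major is A B C# D E F# G#; B is degree 2, and the triad built there (B-D-F#) is minor, so it is ii.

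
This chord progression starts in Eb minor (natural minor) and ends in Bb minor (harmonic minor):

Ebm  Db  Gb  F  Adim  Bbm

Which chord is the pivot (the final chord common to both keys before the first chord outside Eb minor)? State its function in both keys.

Chords diatonic to Eb minor: Ebm, Fdim, Gb, Abm, Bbm, Cb, Db.
Reading the progression, the first chord not in that set is F, so the modulation leaves Eb minor there.
The chord immediately before F is Gb, which is diatonic to both keys: III in Eb minor and VI in Bb minor.

Gb — III in Eb minor, VI in Bb minor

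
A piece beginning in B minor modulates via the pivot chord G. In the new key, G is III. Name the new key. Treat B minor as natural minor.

The numeral III denotes a major triad on scale degree 3. With G on degree 3, the tonic of the new key is E.
Degree 3 carries a major triad in natural-minor keys, so the destination is E minor.
Check: the diatonic triads of E minor (natural minor) are Em (i), F#dim (ii°), G (III), Am (iv), Bm (v), C (VI), D (VII) — G is indeed III.

E minor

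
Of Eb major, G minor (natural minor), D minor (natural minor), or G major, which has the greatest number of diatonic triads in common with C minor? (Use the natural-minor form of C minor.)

Eb major

Triads of C minor (natural minor): C minor (i), D diminished (ii°), Eb major (III), F minor (iv), G minor (v), Ab major (VI), Bb major (VII).
Eb major shares 7: Cm, Ddim, Eb, Fm, Gm, Ab, Bb.
G minor (natural minor) shares 4: Cm, Eb, Gm, Bb.
D minor (natural minor) shares 2: Gm, Bb.
G major shares 0: none.
The most common triads (7) are shared with Eb major.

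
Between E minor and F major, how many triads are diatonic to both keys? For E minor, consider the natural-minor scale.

Diatonic triads of E minor (natural minor): E minor (i), F# diminished (ii°), G major (III), A minor (iv), B minor (v), C major (VI), D major (VII).
Diatonic triads of F major: F major (I), G minor (ii), A minor (iii), Bb major (IV), C major (V), D minor (vi), E diminished (vii°).
Matching root and quality in both lists: A minor, C major.
That gives 2 common triads.

2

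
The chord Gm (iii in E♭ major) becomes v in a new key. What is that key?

The numeral v denotes a minor triad on scale degree 5. With G on degree 5, the tonic of the new key is C.
Degree 5 carries a minor triad in natural-minor keys, so the destination is C minor.
Check: the diatonic triads of C minor (natural minor) are Cm (i), Ddim (ii°), E♭ (III), Fm (iv), Gm (v), A♭ (VI), B♭ (VII) — Gm is indeed v.

C minor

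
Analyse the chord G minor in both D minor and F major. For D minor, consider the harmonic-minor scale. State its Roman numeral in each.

iv in D minor; ii in F major

The scale of D minor (harmonic minor) is D E F G A Bb C#; G is degree 4, and the triad built there (G-Bb-D) is minor, so it is iv.
The scale of F major is F G A Bb C D E; G is degree 2, and the triad built there (G-Bb-D) is minor, so it is ii.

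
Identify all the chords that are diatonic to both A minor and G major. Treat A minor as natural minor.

Am, C, Em, G

Triads in A minor (natural minor): A minor (i), B diminished (ii°), C major (III), D minor (iv), E minor (v), F major (VI), G major (VII).
Triads in G major: G major (I), A minor (ii), B minor (iii), C major (IV), D major (V), E minor (vi), F# diminished (vii°).
Shared triads with their functions: A minor (i in A minor, ii in G major); C major (III in A minor, IV in G major); E minor (v in A minor, vi in G major); G major (VII in A minor, I in G major).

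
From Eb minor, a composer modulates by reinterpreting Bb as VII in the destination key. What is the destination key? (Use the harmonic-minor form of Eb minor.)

C minor

The numeral VII denotes a major triad on scale degree 7. With Bb on degree 7, the tonic of the new key is C.
Degree 7 carries a major triad in natural-minor keys, so the destination is C minor.
Check: the diatonic triads of C minor (natural minor) are Cm (i), Ddim (ii°), Eb (III), Fm (iv), Gm (v), Ab (VI), Bb (VII) — Bb is indeed VII.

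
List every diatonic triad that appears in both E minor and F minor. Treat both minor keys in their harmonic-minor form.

Triads in E minor (harmonic minor): Em (i), F#dim (ii°), Gaug (III+), Am (iv), B (V), C (VI), D#dim (vii°).
Triads in F minor (harmonic minor): Fm (i), Gdim (ii°), Abaug (III+), Bbm (iv), C (V), Db (VI), Edim (vii°).
Shared triads with their functions: C (VI in E minor, V in F minor).

C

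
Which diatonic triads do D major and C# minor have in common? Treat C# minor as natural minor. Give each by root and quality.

Triads in D major: D (I), Em (ii), F#m (iii), G (IV), A (V), Bm (vi), C#dim (vii°).
Triads in C# minor (natural minor): C#m (i), D#dim (ii°), E (III), F#m (iv), G#m (v), A (VI), B (VII).
Shared triads with their functions: F#m (iii in D major, iv in C# minor); A (V in D major, VI in C# minor).

F#m, A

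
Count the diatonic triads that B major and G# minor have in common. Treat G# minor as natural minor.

7

Diatonic triads of B major: B major (I), C# minor (ii), D# minor (iii), E major (IV), F# major (V), G# minor (vi), A# diminished (vii°).
Diatonic triads of G# minor (natural minor): G# minor (i), A# diminished (ii°), B major (III), C# minor (iv), D# minor (v), E major (VI), F# major (VII).
Matching root and quality in both lists: B major, C# minor, D# minor, E major, F# major, G# minor, A# diminished.
That gives 7 common triads.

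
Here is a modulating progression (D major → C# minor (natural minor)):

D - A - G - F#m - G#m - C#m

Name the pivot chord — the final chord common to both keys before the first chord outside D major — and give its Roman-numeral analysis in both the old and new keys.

Chords diatonic to D major: D, Em, F#m, G, A, Bm, C#dim.
Reading the progression, the first chord not in that set is G#m, so the modulation leaves D major there.
The chord immediately before G#m is F#m, which is diatonic to both keys: iii in D major and iv in C# minor.

F#m — iii in D major, iv in C# minor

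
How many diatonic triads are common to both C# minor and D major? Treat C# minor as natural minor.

2

Diatonic triads of C# minor (natural minor): C# minor (i), D# diminished (ii°), E major (III), F# minor (iv), G# minor (v), A major (VI), B major (VII).
Diatonic triads of D major: D major (I), E minor (ii), F# minor (iii), G major (IV), A major (V), B minor (vi), C# diminished (vii°).
Matching root and quality in both lists: F# minor, A major.
That gives 2 common triads.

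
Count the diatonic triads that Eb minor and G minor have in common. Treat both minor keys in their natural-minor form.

0

Diatonic triads of Eb minor (natural minor): Ebm (i), Fdim (ii°), Gb (III), Abm (iv), Bbm (v), Cb (VI), Db (VII).
Diatonic triads of G minor (natural minor): Gm (i), Adim (ii°), Bb (III), Cm (iv), Dm (v), Eb (VI), F (VII).
No triad has the same root and quality in both keys.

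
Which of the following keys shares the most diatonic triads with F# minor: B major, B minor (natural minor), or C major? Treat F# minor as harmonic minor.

Triads of F# minor (harmonic minor): F#m (i), G#dim (ii°), Aaug (III+), Bm (iv), C# (V), D (VI), E#dim (vii°).
B major shares 0: none.
B minor (natural minor) shares 3: F#m, Bm, D.
C major shares 0: none.
The most common triads (3) are shared with B minor.

B minor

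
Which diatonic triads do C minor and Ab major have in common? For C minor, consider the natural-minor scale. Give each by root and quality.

Cm, Eb, Fm, Ab

Triads in C minor (natural minor): Cm (i), Ddim (ii°), Eb (III), Fm (iv), Gm (v), Ab (VI), Bb (VII).
Triads in Ab major: Ab (I), Bbm (ii), Cm (iii), Db (IV), Eb (V), Fm (vi), Gdim (vii°).
Shared triads with their functions: Cm (i in C minor, iii in Ab major); Eb (III in C minor, V in Ab major); Fm (iv in C minor, vi in Ab major); Ab (VI in C minor, I in Ab major).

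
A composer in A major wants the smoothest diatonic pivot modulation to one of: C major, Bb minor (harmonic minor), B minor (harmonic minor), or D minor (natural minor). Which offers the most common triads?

Triads of A major: A (I), Bm (ii), C#m (iii), D (IV), E (V), F#m (vi), G#dim (vii°).
C major shares 0: none.
Bb minor (harmonic minor) shares 0: none.
B minor (harmonic minor) shares 1: Bm.
D minor (natural minor) shares 0: none.
The most common triads (1) are shared with B minor.

B minor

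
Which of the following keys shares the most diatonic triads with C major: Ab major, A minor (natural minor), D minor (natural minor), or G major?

Triads of C major: C (I), Dm (ii), Em (iii), F (IV), G (V), Am (vi), Bdim (vii°).
Ab major shares 0: none.
A minor (natural minor) shares 7: C, Dm, Em, F, G, Am, Bdim.
D minor (natural minor) shares 4: C, Dm, F, Am.
G major shares 4: C, Em, G, Am.
The most common triads (7) are shared with A minor.

A minor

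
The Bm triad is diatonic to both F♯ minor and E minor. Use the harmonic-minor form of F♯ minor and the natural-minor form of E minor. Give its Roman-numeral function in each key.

The scale of F♯ minor (harmonic minor) is F♯ G♯ A B C♯ D E♯; B is degree 4, and the triad built there (B-D-F♯) is minor, so it is iv.
The scale of E minor (natural minor) is E F♯ G A B C D; B is degree 5, and the triad built there (B-D-F♯) is minor, so it is v.

iv in F♯ minor; v in E minor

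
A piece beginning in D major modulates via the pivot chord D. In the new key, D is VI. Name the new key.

The numeral VI denotes a major triad on scale degree 6. With D on degree 6, the tonic of the new key is F#.
Degree 6 carries a major triad in minor keys, so the destination is F# minor.
Check: the diatonic triads of F# minor (natural minor) are F#m (i), G#dim (ii°), A (III), Bm (iv), C#m (v), D (VI), E (VII) — D is indeed VI.

F# minor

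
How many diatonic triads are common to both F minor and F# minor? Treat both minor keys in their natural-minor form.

Diatonic triads of F minor (natural minor): Fm (i), Gdim (ii°), Ab (III), Bbm (iv), Cm (v), Db (VI), Eb (VII).
Diatonic triads of F# minor (natural minor): F#m (i), G#dim (ii°), A (III), Bm (iv), C#m (v), D (VI), E (VII).
No triad has the same root and quality in both keys.

0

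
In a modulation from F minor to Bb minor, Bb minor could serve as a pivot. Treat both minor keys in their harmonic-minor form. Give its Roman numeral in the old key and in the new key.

iv in F minor; i in Bb minor

The scale of F minor (harmonic minor) is F G Ab Bb C Db E; Bb is degree 4, and the triad built there (Bb-Db-F) is minor, so it is iv.
The scale of Bb minor (harmonic minor) is Bb C Db Eb F Gb A; Bb is degree 1, and the triad built there (Bb-Db-F) is minor, so it is i.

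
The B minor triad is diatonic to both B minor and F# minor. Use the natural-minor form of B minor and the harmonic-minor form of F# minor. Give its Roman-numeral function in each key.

i in B minor; iv in F# minor

The scale of B minor (natural minor) is B C# D E F# G A; B is degree 1, and the triad built there (B-D-F#) is minor, so it is i.
The scale of F# minor (harmonic minor) is F# G# A B C# D E#; B is degree 4, and the triad built there (B-D-F#) is minor, so it is iv.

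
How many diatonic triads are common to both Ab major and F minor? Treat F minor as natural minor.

7

Diatonic triads of Ab major: Ab major (I), Bb minor (ii), C minor (iii), Db major (IV), Eb major (V), F minor (vi), G diminished (vii°).
Diatonic triads of F minor (natural minor): F minor (i), G diminished (ii°), Ab major (III), Bb minor (iv), C minor (v), Db major (VI), Eb major (VII).
Matching root and quality in both lists: Ab major, Bb minor, C minor, Db major, Eb major, F minor, G diminished.
That gives 7 common triads.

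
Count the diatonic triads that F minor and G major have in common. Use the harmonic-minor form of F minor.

Diatonic triads of F minor (harmonic minor): Fm (i), Gdim (ii°), Abaug (III+), Bbm (iv), C (V), Db (VI), Edim (vii°).
Diatonic triads of G major: G (I), Am (ii), Bm (iii), C (IV), D (V), Em (vi), F#dim (vii°).
Matching root and quality in both lists: C.
That gives 1 common triad.

1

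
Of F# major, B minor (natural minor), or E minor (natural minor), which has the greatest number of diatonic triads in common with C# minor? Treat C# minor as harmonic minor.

Triads of C# minor (harmonic minor): C# minor (i), D# diminished (ii°), E augmented (III+), F# minor (iv), G# major (V), A major (VI), B# diminished (vii°).
F# major shares 0: none.
B minor (natural minor) shares 2: F#m, A.
E minor (natural minor) shares 0: none.
The most common triads (2) are shared with B minor.

B minor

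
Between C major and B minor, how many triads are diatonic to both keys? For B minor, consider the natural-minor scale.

Diatonic triads of C major: C (I), Dm (ii), Em (iii), F (IV), G (V), Am (vi), Bdim (vii°).
Diatonic triads of B minor (natural minor): Bm (i), C#dim (ii°), D (III), Em (iv), F#m (v), G (VI), A (VII).
Matching root and quality in both lists: Em, G.
That gives 2 common triads.

2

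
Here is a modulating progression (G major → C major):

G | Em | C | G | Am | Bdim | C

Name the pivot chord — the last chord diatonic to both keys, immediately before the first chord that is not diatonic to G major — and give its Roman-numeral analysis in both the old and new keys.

Chords diatonic to G major: G, Am, Bm, C, D, Em, F#dim.
Reading the progression, the first chord not in that set is Bdim, so the modulation leaves G major there.
The chord immediately before Bdim is Am, which is diatonic to both keys: ii in G major and vi in C major.

Am — ii in G major, vi in C major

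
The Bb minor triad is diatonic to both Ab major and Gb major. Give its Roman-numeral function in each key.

ii in Ab major; iii in Gb major

The scale of Ab major is Ab Bb C Db Eb F G; Bb is degree 2, and the triad built there (Bb-Db-F) is minor, so it is ii.
The scale of Gb major is Gb Ab Bb Cb Db Eb F; Bb is degree 3, and the triad built there (Bb-Db-F) is minor, so it is iii.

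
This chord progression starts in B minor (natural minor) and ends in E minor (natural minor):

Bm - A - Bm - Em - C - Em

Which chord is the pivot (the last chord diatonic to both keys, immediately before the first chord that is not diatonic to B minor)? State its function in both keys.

Chords diatonic to B minor: Bm, C♯dim, D, Em, F♯m, G, A.
Reading the progression, the first chord not in that set is C, so the modulation leaves B minor there.
The chord immediately before C is Em, which is diatonic to both keys: iv in B minor and i in E minor.

Em — iv in B minor, i in E minor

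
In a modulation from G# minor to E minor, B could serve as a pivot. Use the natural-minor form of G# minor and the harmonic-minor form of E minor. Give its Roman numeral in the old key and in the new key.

III in G# minor; V in E minor

The scale of G# minor (natural minor) is G# A# B C# D# E F#; B is degree 3, and the triad built there (B-D#-F#) is major, so it is III.
The scale of E minor (harmonic minor) is E F# G A B C D#; B is degree 5, and the triad built there (B-D#-F#) is major, so it is V.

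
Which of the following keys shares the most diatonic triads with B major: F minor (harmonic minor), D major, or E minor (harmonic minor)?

E minor

Triads of B major: B major (I), C♯ minor (ii), D♯ minor (iii), E major (IV), F♯ major (V), G♯ minor (vi), A♯ diminished (vii°).
F minor (harmonic minor) shares 0: none.
D major shares 0: none.
E minor (harmonic minor) shares 1: B.
The most common triads (1) are shared with E minor.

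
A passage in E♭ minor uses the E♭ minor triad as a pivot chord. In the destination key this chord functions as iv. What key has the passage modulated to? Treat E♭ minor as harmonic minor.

The numeral iv denotes a minor triad on scale degree 4. With E♭ on degree 4, the tonic of the new key is B♭.
Degree 4 carries a minor triad in minor keys, so the destination is B♭ minor.
Check: the diatonic triads of B♭ minor (natural minor) are B♭m (i), Cdim (ii°), D♭ (III), E♭m (iv), Fm (v), G♭ (VI), A♭ (VII) — E♭ minor is indeed iv.

B♭ minor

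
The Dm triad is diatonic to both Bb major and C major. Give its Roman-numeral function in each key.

iii in Bb major; ii in C major

The scale of Bb major is Bb C D Eb F G A; D is degree 3, and the triad built there (D-F-A) is minor, so it is iii.
The scale of C major is C D E F G A B; D is degree 2, and the triad built there (D-F-A) is minor, so it is ii.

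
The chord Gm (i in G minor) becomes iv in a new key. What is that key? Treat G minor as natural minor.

The numeral iv denotes a minor triad on scale degree 4. With G on degree 4, the tonic of the new key is D.
Degree 4 carries a minor triad in minor keys, so the destination is D minor.
Check: the diatonic triads of D minor (natural minor) are Dm (i), Edim (ii°), F (III), Gm (iv), Am (v), Bb (VI), C (VII) — Gm is indeed iv.

D minor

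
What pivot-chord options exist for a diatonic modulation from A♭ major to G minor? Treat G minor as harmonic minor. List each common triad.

Triads in A♭ major: A♭ major (I), B♭ minor (ii), C minor (iii), D♭ major (IV), E♭ major (V), F minor (vi), G diminished (vii°).
Triads in G minor (harmonic minor): G minor (i), A diminished (ii°), B♭ augmented (III+), C minor (iv), D major (V), E♭ major (VI), F♯ diminished (vii°).
Shared triads with their functions: C minor (iii in A♭ major, iv in G minor); E♭ major (V in A♭ major, VI in G minor).

Cm, E♭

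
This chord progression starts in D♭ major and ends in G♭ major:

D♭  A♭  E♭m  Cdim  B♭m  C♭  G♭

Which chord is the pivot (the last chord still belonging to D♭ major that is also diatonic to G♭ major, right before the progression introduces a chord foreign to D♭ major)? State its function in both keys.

Chords diatonic to D♭ major: D♭, E♭m, Fm, G♭, A♭, B♭m, Cdim.
Reading the progression, the first chord not in that set is C♭, so the modulation leaves D♭ major there.
The chord immediately before C♭ is B♭m, which is diatonic to both keys: vi in D♭ major and iii in G♭ major.

B♭m — vi in D♭ major, iii in G♭ major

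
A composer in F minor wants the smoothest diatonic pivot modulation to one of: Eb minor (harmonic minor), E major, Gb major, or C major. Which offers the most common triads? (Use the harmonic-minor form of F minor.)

Triads of F minor (harmonic minor): F minor (i), G diminished (ii°), Ab augmented (III+), Bb minor (iv), C major (V), Db major (VI), E diminished (vii°).
Eb minor (harmonic minor) shares 0: none.
E major shares 0: none.
Gb major shares 2: Bbm, Db.
C major shares 1: C.
The most common triads (2) are shared with Gb major.

Gb major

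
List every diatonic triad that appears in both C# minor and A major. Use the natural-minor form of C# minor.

Triads in C# minor (natural minor): C# minor (i), D# diminished (ii°), E major (III), F# minor (iv), G# minor (v), A major (VI), B major (VII).
Triads in A major: A major (I), B minor (ii), C# minor (iii), D major (IV), E major (V), F# minor (vi), G# diminished (vii°).
Shared triads with their functions: C# minor (i in C# minor, iii in A major); E major (III in C# minor, V in A major); F# minor (iv in C# minor, vi in A major); A major (VI in C# minor, I in A major).

C#m, E, F#m, A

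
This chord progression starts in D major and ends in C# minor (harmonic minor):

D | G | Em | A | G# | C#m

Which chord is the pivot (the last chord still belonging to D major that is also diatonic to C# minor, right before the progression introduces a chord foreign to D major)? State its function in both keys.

Chords diatonic to D major: D, Em, F#m, G, A, Bm, C#dim.
Reading the progression, the first chord not in that set is G#, so the modulation leaves D major there.
The chord immediately before G# is A, which is diatonic to both keys: V in D major and VI in C# minor.

A — V in D major, VI in C# minor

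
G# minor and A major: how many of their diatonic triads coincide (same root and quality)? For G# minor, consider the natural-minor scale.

2

Diatonic triads of G# minor (natural minor): G#m (i), A#dim (ii°), B (III), C#m (iv), D#m (v), E (VI), F# (VII).
Diatonic triads of A major: A (I), Bm (ii), C#m (iii), D (IV), E (V), F#m (vi), G#dim (vii°).
Matching root and quality in both lists: C#m, E.
That gives 2 common triads.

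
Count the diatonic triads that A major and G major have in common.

Diatonic triads of A major: A major (I), B minor (ii), C♯ minor (iii), D major (IV), E major (V), F♯ minor (vi), G♯ diminished (vii°).
Diatonic triads of G major: G major (I), A minor (ii), B minor (iii), C major (IV), D major (V), E minor (vi), F♯ diminished (vii°).
Matching root and quality in both lists: B minor, D major.
That gives 2 common triads.

2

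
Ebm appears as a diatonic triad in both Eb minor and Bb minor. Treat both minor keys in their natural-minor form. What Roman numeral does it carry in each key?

The scale of Eb minor (natural minor) is Eb F Gb Ab Bb Cb Db; Eb is degree 1, and the triad built there (Eb-Gb-Bb) is minor, so it is i.
The scale of Bb minor (natural minor) is Bb C Db Eb F Gb Ab; Eb is degree 4, and the triad built there (Eb-Gb-Bb) is minor, so it is iv.

i in Eb minor; iv in Bb minor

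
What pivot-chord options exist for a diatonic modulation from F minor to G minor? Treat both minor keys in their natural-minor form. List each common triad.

Cm, Eb

Triads in F minor (natural minor): F minor (i), G diminished (ii°), Ab major (III), Bb minor (iv), C minor (v), Db major (VI), Eb major (VII).
Triads in G minor (natural minor): G minor (i), A diminished (ii°), Bb major (III), C minor (iv), D minor (v), Eb major (VI), F major (VII).
Shared triads with their functions: C minor (v in F minor, iv in G minor); Eb major (VII in F minor, VI in G minor).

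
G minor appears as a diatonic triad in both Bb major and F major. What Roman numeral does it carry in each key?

vi in Bb major; ii in F major

The scale of Bb major is Bb C D Eb F G A; G is degree 6, and the triad built there (G-Bb-D) is minor, so it is vi.
The scale of F major is F G A Bb C D E; G is degree 2, and the triad built there (G-Bb-D) is minor, so it is ii.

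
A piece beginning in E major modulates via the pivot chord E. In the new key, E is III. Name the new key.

The numeral III denotes a major triad on scale degree 3. With E on degree 3, the tonic of the new key is C♯.
Degree 3 carries a major triad in natural-minor keys, so the destination is C♯ minor.
Check: the diatonic triads of C♯ minor (natural minor) are C♯m (i), D♯dim (ii°), E (III), F♯m (iv), G♯m (v), A (VI), B (VII) — E is indeed III.

C♯ minor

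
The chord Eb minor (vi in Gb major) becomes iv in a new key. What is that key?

The numeral iv denotes a minor triad on scale degree 4. With Eb on degree 4, the tonic of the new key is Bb.
Degree 4 carries a minor triad in minor keys, so the destination is Bb minor.
Check: the diatonic triads of Bb minor (natural minor) are Bbm (i), Cdim (ii°), Db (III), Ebm (iv), Fm (v), Gb (VI), Ab (VII) — Eb minor is indeed iv.

Bb minor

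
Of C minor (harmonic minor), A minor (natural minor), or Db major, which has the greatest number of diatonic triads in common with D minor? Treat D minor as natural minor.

Triads of D minor (natural minor): Dm (i), Edim (ii°), F (III), Gm (iv), Am (v), Bb (VI), C (VII).
C minor (harmonic minor) shares 0: none.
A minor (natural minor) shares 4: Dm, F, Am, C.
Db major shares 0: none.
The most common triads (4) are shared with A minor.

A minor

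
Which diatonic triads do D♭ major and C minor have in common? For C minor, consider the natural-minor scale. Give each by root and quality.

Fm, A♭

Triads in D♭ major: D♭ major (I), E♭ minor (ii), F minor (iii), G♭ major (IV), A♭ major (V), B♭ minor (vi), C diminished (vii°).
Triads in C minor (natural minor): C minor (i), D diminished (ii°), E♭ major (III), F minor (iv), G minor (v), A♭ major (VI), B♭ major (VII).
Shared triads with their functions: F minor (iii in D♭ major, iv in C minor); A♭ major (V in D♭ major, VI in C minor).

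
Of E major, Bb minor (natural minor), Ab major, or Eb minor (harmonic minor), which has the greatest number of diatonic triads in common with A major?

E major

Triads of A major: A (I), Bm (ii), C#m (iii), D (IV), E (V), F#m (vi), G#dim (vii°).
E major shares 4: A, C#m, E, F#m.
Bb minor (natural minor) shares 0: none.
Ab major shares 0: none.
Eb minor (harmonic minor) shares 0: none.
The most common triads (4) are shared with E major.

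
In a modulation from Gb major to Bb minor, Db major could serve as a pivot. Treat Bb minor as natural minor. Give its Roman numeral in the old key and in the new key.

V in Gb major; III in Bb minor

The scale of Gb major is Gb Ab Bb Cb Db Eb F; Db is degree 5, and the triad built there (Db-F-Ab) is major, so it is V.
The scale of Bb minor (natural minor) is Bb C Db Eb F Gb Ab; Db is degree 3, and the triad built there (Db-F-Ab) is major, so it is III.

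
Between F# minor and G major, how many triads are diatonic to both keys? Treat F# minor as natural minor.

Diatonic triads of F# minor (natural minor): F#m (i), G#dim (ii°), A (III), Bm (iv), C#m (v), D (VI), E (VII).
Diatonic triads of G major: G (I), Am (ii), Bm (iii), C (IV), D (V), Em (vi), F#dim (vii°).
Matching root and quality in both lists: Bm, D.
That gives 2 common triads.

2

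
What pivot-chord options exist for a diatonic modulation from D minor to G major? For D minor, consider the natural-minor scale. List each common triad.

Triads in D minor (natural minor): D minor (i), E diminished (ii°), F major (III), G minor (iv), A minor (v), Bb major (VI), C major (VII).
Triads in G major: G major (I), A minor (ii), B minor (iii), C major (IV), D major (V), E minor (vi), F# diminished (vii°).
Shared triads with their functions: A minor (v in D minor, ii in G major); C major (VII in D minor, IV in G major).

Am, C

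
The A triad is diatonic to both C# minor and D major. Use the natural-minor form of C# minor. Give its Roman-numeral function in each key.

The scale of C# minor (natural minor) is C# D# E F# G# A B; A is degree 6, and the triad built there (A-C#-E) is major, so it is VI.
The scale of D major is D E F# G A B C#; A is degree 5, and the triad built there (A-C#-E) is major, so it is V.

VI in C# minor; V in D major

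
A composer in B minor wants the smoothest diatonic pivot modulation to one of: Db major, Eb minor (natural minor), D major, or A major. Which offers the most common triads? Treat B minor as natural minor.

Triads of B minor (natural minor): B minor (i), C# diminished (ii°), D major (III), E minor (iv), F# minor (v), G major (VI), A major (VII).
Db major shares 0: none.
Eb minor (natural minor) shares 0: none.
D major shares 7: Bm, C#dim, D, Em, F#m, G, A.
A major shares 4: Bm, D, F#m, A.
The most common triads (7) are shared with D major.

D major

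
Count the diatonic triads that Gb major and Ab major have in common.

2

Diatonic triads of Gb major: Gb (I), Abm (ii), Bbm (iii), Cb (IV), Db (V), Ebm (vi), Fdim (vii°).
Diatonic triads of Ab major: Ab (I), Bbm (ii), Cm (iii), Db (IV), Eb (V), Fm (vi), Gdim (vii°).
Matching root and quality in both lists: Bbm, Db.
That gives 2 common triads.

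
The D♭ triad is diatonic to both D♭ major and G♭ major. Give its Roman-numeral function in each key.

The scale of D♭ major is D♭ E♭ F G♭ A♭ B♭ C; D♭ is degree 1, and the triad built there (D♭-F-A♭) is major, so it is I.
The scale of G♭ major is G♭ A♭ B♭ C♭ D♭ E♭ F; D♭ is degree 5, and the triad built there (D♭-F-A♭) is major, so it is V.

I in D♭ major; V in G♭ major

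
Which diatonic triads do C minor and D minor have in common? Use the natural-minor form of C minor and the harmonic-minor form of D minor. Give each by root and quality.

Gm, B♭

Triads in C minor (natural minor): C minor (i), D diminished (ii°), E♭ major (III), F minor (iv), G minor (v), A♭ major (VI), B♭ major (VII).
Triads in D minor (harmonic minor): D minor (i), E diminished (ii°), F augmented (III+), G minor (iv), A major (V), B♭ major (VI), C♯ diminished (vii°).
Shared triads with their functions: G minor (v in C minor, iv in D minor); B♭ major (VII in C minor, VI in D minor).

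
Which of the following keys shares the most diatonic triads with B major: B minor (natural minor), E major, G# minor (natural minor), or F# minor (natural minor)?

G# minor

Triads of B major: B major (I), C# minor (ii), D# minor (iii), E major (IV), F# major (V), G# minor (vi), A# diminished (vii°).
B minor (natural minor) shares 0: none.
E major shares 4: B, C#m, E, G#m.
G# minor (natural minor) shares 7: B, C#m, D#m, E, F#, G#m, A#dim.
F# minor (natural minor) shares 2: C#m, E.
The most common triads (7) are shared with G# minor.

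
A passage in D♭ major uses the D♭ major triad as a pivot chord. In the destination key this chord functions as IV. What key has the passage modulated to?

The numeral IV denotes a major triad on scale degree 4. With D♭ on degree 4, the tonic of the new key is A♭.
Degree 4 carries a major triad in major keys, so the destination is A♭ major.
Check: the diatonic triads of A♭ major are A♭ (I), B♭m (ii), Cm (iii), D♭ (IV), E♭ (V), Fm (vi), Gdim (vii°) — D♭ major is indeed IV.

A♭ major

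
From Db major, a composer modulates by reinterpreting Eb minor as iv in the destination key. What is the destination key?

The numeral iv denotes a minor triad on scale degree 4. With Eb on degree 4, the tonic of the new key is Bb.
Degree 4 carries a minor triad in minor keys, so the destination is Bb minor.
Check: the diatonic triads of Bb minor (natural minor) are Bbm (i), Cdim (ii°), Db (III), Ebm (iv), Fm (v), Gb (VI), Ab (VII) — Eb minor is indeed iv.

Bb minor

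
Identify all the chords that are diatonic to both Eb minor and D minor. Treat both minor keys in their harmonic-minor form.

Bb

Triads in Eb minor (harmonic minor): Eb minor (i), F diminished (ii°), Gb augmented (III+), Ab minor (iv), Bb major (V), Cb major (VI), D diminished (vii°).
Triads in D minor (harmonic minor): D minor (i), E diminished (ii°), F augmented (III+), G minor (iv), A major (V), Bb major (VI), C# diminished (vii°).
Shared triads with their functions: Bb major (V in Eb minor, VI in D minor).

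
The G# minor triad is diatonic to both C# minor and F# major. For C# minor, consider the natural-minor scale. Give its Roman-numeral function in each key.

The scale of C# minor (natural minor) is C# D# E F# G# A B; G# is degree 5, and the triad built there (G#-B-D#) is minor, so it is v.
The scale of F# major is F# G# A# B C# D# E#; G# is degree 2, and the triad built there (G#-B-D#) is minor, so it is ii.

v in C# minor; ii in F# major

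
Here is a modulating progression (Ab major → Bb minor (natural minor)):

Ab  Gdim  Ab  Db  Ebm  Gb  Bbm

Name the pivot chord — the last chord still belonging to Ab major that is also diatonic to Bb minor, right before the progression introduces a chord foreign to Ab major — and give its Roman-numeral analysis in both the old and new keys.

Db — IV in Ab major, III in Bb minor

Chords diatonic to Ab major: Ab, Bbm, Cm, Db, Eb, Fm, Gdim.
Reading the progression, the first chord not in that set is Ebm, so the modulation leaves Ab major there.
The chord immediately before Ebm is Db, which is diatonic to both keys: IV in Ab major and III in Bb minor.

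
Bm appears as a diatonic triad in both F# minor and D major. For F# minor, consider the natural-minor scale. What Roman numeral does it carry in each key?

iv in F# minor; vi in D major

The scale of F# minor (natural minor) is F# G# A B C# D E; B is degree 4, and the triad built there (B-D-F#) is minor, so it is iv.
The scale of D major is D E F# G A B C#; B is degree 6, and the triad built there (B-D-F#) is minor, so it is vi.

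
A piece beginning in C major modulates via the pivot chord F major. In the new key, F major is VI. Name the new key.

A minor

The numeral VI denotes a major triad on scale degree 6. With F on degree 6, the tonic of the new key is A.
Degree 6 carries a major triad in minor keys, so the destination is A minor.
Check: the diatonic triads of A minor (natural minor) are Am (i), Bdim (ii°), C (III), Dm (iv), Em (v), F (VI), G (VII) — F major is indeed VI.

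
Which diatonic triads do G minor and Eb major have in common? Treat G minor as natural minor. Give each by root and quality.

Triads in G minor (natural minor): Gm (i), Adim (ii°), Bb (III), Cm (iv), Dm (v), Eb (VI), F (VII).
Triads in Eb major: Eb (I), Fm (ii), Gm (iii), Ab (IV), Bb (V), Cm (vi), Ddim (vii°).
Shared triads with their functions: Gm (i in G minor, iii in Eb major); Bb (III in G minor, V in Eb major); Cm (iv in G minor, vi in Eb major); Eb (VI in G minor, I in Eb major).

Gm, Bb, Cm, Eb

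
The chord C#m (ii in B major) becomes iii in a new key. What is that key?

The numeral iii denotes a minor triad on scale degree 3. With C# on degree 3, the tonic of the new key is A.
Degree 3 carries a minor triad in major keys, so the destination is A major.
Check: the diatonic triads of A major are A (I), Bm (ii), C#m (iii), D (IV), E (V), F#m (vi), G#dim (vii°) — C#m is indeed iii.

A major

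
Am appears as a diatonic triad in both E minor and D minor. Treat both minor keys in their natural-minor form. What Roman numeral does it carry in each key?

The scale of E minor (natural minor) is E F# G A B C D; A is degree 4, and the triad built there (A-C-E) is minor, so it is iv.
The scale of D minor (natural minor) is D E F G A Bb C; A is degree 5, and the triad built there (A-C-E) is minor, so it is v.

iv in E minor; v in D minor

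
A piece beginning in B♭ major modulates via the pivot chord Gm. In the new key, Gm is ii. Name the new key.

The numeral ii denotes a minor triad on scale degree 2. With G on degree 2, the tonic of the new key is F.
Degree 2 carries a minor triad in major keys, so the destination is F major.
Check: the diatonic triads of F major are F (I), Gm (ii), Am (iii), B♭ (IV), C (V), Dm (vi), Edim (vii°) — Gm is indeed ii.

F major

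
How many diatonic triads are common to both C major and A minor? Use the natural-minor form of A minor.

Diatonic triads of C major: C (I), Dm (ii), Em (iii), F (IV), G (V), Am (vi), Bdim (vii°).
Diatonic triads of A minor (natural minor): Am (i), Bdim (ii°), C (III), Dm (iv), Em (v), F (VI), G (VII).
Matching root and quality in both lists: C, Dm, Em, F, G, Am, Bdim.
That gives 7 common triads.

7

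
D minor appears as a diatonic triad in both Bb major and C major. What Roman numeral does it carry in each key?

iii in Bb major; ii in C major

The scale of Bb major is Bb C D Eb F G A; D is degree 3, and the triad built there (D-F-A) is minor, so it is iii.
The scale of C major is C D E F G A B; D is degree 2, and the triad built there (D-F-A) is minor, so it is ii.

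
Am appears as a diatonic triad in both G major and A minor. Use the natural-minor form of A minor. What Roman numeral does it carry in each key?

The scale of G major is G A B C D E F#; A is degree 2, and the triad built there (A-C-E) is minor, so it is ii.
The scale of A minor (natural minor) is A B C D E F G; A is degree 1, and the triad built there (A-C-E) is minor, so it is i.

ii in G major; i in A minor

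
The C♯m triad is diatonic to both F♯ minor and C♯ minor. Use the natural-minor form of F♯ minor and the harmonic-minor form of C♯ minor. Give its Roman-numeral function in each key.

v in F♯ minor; i in C♯ minor

The scale of F♯ minor (natural minor) is F♯ G♯ A B C♯ D E; C♯ is degree 5, and the triad built there (C♯-E-G♯) is minor, so it is v.
The scale of C♯ minor (harmonic minor) is C♯ D♯ E F♯ G♯ A B♯; C♯ is degree 1, and the triad built there (C♯-E-G♯) is minor, so it is i.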